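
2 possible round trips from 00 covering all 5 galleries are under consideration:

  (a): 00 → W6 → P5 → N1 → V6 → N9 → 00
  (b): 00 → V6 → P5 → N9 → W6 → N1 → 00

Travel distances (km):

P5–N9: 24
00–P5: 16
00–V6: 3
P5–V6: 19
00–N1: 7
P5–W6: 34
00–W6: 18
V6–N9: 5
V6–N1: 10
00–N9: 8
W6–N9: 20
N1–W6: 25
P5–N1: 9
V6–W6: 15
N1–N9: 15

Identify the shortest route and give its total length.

(a): 18 + 34 + 9 + 10 + 5 + 8 = 84
(b): 3 + 19 + 24 + 20 + 25 + 7 = 98

Shortest is (a), total 84 km.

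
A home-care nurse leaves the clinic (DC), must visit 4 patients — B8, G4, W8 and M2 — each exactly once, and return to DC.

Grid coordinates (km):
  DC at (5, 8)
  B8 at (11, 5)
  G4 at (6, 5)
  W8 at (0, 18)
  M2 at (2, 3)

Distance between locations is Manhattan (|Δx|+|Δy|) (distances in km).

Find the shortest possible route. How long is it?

With 4 stops there are 4!/2 = 12 distinct round trips (a route and its reverse cost the same).
DC - B8 - G4 - W8 - M2 - DC: 9+5+19+17+8 = 58
DC - B8 - G4 - M2 - W8 - DC: 9+5+6+17+15 = 52
DC - B8 - W8 - G4 - M2 - DC: 9+24+19+6+8 = 66
DC - B8 - W8 - M2 - G4 - DC: 9+24+17+6+4 = 60
DC - B8 - M2 - G4 - W8 - DC: 9+11+6+19+15 = 60
DC - B8 - M2 - W8 - G4 - DC: 9+11+17+19+4 = 60
DC - G4 - B8 - W8 - M2 - DC: 4+5+24+17+8 = 58
DC - G4 - B8 - M2 - W8 - DC: 4+5+11+17+15 = 52
DC - G4 - W8 - B8 - M2 - DC: 4+19+24+11+8 = 66
DC - G4 - M2 - B8 - W8 - DC: 4+6+11+24+15 = 60
DC - W8 - B8 - G4 - M2 - DC: 15+24+5+6+8 = 58
DC - W8 - G4 - B8 - M2 - DC: 15+19+5+11+8 = 58
The minimum is 52.
One optimal route: DC → B8 → G4 → M2 → W8 → DC (or its reverse).

Shortest round trip = 52 km.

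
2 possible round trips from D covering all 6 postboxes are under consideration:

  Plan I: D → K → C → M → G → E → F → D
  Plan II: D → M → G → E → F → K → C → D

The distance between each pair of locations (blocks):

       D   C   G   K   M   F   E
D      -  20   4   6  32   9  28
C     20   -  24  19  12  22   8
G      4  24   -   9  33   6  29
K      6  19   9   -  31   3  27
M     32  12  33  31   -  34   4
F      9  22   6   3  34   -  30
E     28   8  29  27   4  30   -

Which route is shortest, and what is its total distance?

138 blocks — Plan I is the shortest.

Plan I: 6 + 19 + 12 + 33 + 29 + 30 + 9 = 138
Plan II: 32 + 33 + 29 + 30 + 3 + 19 + 20 = 166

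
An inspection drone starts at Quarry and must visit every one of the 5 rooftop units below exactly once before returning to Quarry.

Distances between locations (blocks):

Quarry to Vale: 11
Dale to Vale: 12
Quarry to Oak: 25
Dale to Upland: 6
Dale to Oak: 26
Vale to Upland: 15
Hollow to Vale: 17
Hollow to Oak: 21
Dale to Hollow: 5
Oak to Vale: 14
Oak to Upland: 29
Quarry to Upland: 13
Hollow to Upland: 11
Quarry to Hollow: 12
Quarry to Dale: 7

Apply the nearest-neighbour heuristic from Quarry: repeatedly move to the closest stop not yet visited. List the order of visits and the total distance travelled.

Nearest-neighbour total = 77 blocks; route Quarry → Dale → Hollow → Upland → Vale → Oak → Quarry.

From Quarry: distances to unvisited — Dale=7, Vale=11, Hollow=12, Upland=13, Oak=25. Nearest is Dale (7).
From Dale: distances to unvisited — Hollow=5, Upland=6, Vale=12, Oak=26. Nearest is Hollow (5).
From Hollow: distances to unvisited — Upland=11, Vale=17, Oak=21. Nearest is Upland (11).
From Upland: distances to unvisited — Vale=15, Oak=29. Nearest is Vale (15).
From Vale: distances to unvisited — Oak=14. Nearest is Oak (14).
Return Oak→Quarry: 25.
Total = 7 + 5 + 11 + 15 + 14 + 25 = 77.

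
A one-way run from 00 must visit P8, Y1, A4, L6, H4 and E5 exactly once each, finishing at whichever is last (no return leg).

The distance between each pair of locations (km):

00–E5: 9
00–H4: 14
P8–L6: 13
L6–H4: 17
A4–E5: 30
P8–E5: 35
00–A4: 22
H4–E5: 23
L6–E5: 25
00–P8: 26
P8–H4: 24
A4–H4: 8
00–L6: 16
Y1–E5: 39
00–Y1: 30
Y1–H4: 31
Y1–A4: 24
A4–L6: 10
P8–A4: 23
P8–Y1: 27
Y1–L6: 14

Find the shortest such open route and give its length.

90 km — the minimum one-way total.

There are 6! = 720 possible orderings.
00 → P8 → Y1 → A4 → L6 → H4 → E5: 26+27+24+10+17+23 = 127
00 → P8 → Y1 → A4 → L6 → E5 → H4: 26+27+24+10+25+23 = 135
00 → P8 → Y1 → A4 → H4 → L6 → E5: 26+27+24+8+17+25 = 127
00 → P8 → Y1 → A4 → H4 → E5 → L6: 26+27+24+8+23+25 = 133
00 → P8 → Y1 → A4 → E5 → L6 → H4: 26+27+24+30+25+17 = 149
00 → P8 → Y1 → A4 → E5 → H4 → L6: 26+27+24+30+23+17 = 147
00 → P8 → Y1 → L6 → A4 → H4 → E5: 26+27+14+10+8+23 = 108
00 → P8 → Y1 → L6 → A4 → E5 → H4: 26+27+14+10+30+23 = 130
… (712 more)
00 → E5 → H4 → A4 → P8 → L6 → Y1: 9+23+8+23+13+14 = 90  ← best
The minimum is 90.
One shortest path: 00 → E5 → H4 → A4 → P8 → L6 → Y1.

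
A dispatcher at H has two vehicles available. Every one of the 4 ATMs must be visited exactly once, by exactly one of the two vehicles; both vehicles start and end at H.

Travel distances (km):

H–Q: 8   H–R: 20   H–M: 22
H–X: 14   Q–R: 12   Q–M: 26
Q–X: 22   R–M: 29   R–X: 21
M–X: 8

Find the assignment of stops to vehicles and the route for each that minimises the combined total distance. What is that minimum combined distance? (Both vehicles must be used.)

Minimum combined distance: 84 km.

Check every non-empty split of the stops between the two vehicles; for each half take its own optimal tour:
  {Q} + {R, M, X}: 16 + 71 = 87
  {R} + {Q, M, X}: 40 + 56 = 96
  {Q, R} + {M, X}: 40 + 44 = 84
  {M} + {Q, R, X}: 44 + 55 = 99
  {Q, M} + {R, X}: 56 + 55 = 111
  {R, M} + {Q, X}: 71 + 44 = 115
  … (7 splits in total)
Best: vehicle 1 H → Q → R → H = 40; vehicle 2 H → M → X → H = 44; combined 84.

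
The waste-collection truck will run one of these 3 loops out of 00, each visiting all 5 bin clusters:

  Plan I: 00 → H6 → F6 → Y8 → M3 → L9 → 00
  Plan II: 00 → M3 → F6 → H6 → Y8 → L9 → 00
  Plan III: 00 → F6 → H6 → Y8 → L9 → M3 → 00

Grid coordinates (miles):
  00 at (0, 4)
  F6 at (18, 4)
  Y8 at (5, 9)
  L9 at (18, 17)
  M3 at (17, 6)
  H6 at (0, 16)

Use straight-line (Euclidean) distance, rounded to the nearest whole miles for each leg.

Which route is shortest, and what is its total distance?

87 miles — Plan II is the shortest.

Plan I: 12 + 22 + 14 + 12 + 11 + 22 = 93
Plan II: 17 + 2 + 22 + 9 + 15 + 22 = 87
Plan III: 18 + 22 + 9 + 15 + 11 + 17 = 92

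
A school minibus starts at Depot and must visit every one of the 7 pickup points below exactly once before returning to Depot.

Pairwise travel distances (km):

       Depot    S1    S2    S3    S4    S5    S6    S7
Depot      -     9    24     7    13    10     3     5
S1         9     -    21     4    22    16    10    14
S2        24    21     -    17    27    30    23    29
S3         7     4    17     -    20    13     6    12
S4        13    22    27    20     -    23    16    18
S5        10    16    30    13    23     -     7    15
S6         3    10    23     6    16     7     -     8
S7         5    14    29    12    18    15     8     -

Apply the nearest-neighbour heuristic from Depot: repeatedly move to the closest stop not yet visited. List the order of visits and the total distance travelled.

At Depot the remaining stops are S6 3, S7 5, S3 7, S1 9, S5 10, S4 13, S2 24; go to S6.
At S6 the remaining stops are S3 6, S5 7, S7 8, S1 10, S4 16, S2 23; go to S3.
At S3 the remaining stops are S1 4, S7 12, S5 13, S2 17, S4 20; go to S1.
At S1 the remaining stops are S7 14, S5 16, S2 21, S4 22; go to S7.
At S7 the remaining stops are S5 15, S4 18, S2 29; go to S5.
At S5 the remaining stops are S4 23, S2 30; go to S4.
At S4 the remaining stops are S2 27; go to S2.
Return S2→Depot: 24.
Total = 3 + 6 + 4 + 14 + 15 + 23 + 27 + 24 = 116.

Total distance 116 km via the nearest-neighbour route Depot → S6 → S3 → S1 → S7 → S5 → S4 → S2 → Depot.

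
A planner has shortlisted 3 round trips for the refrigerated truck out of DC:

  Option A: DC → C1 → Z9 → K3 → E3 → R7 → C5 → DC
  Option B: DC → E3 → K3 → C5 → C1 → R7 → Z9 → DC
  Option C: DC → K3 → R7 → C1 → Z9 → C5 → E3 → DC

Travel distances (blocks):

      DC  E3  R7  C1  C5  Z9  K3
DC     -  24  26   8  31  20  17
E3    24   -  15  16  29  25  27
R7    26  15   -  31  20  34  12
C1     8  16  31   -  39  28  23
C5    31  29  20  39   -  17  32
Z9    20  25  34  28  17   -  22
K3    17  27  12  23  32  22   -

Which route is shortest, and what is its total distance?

Option A: 8 + 28 + 22 + 27 + 15 + 20 + 31 = 151
Option B: 24 + 27 + 32 + 39 + 31 + 34 + 20 = 207
Option C: 17 + 12 + 31 + 28 + 17 + 29 + 24 = 158

Shortest is Option A, total 151 blocks.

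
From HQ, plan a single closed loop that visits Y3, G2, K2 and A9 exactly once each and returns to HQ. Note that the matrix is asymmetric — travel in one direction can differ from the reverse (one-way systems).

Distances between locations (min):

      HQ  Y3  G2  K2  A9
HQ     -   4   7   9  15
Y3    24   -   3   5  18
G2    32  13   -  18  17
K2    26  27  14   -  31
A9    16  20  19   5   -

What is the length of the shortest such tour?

Minimum total distance: 55 min.

HQ→Y3→G2→K2→A9→HQ: 4+3+18+31+16 = 72
HQ→Y3→G2→A9→K2→HQ: 4+3+17+5+26 = 55
HQ→Y3→K2→G2→A9→HQ: 4+5+14+17+16 = 56
HQ→Y3→K2→A9→G2→HQ: 4+5+31+19+32 = 91
HQ→Y3→A9→G2→K2→HQ: 4+18+19+18+26 = 85
HQ→Y3→A9→K2→G2→HQ: 4+18+5+14+32 = 73
HQ→G2→Y3→K2→A9→HQ: 7+13+5+31+16 = 72
HQ→G2→Y3→A9→K2→HQ: 7+13+18+5+26 = 69
HQ→G2→K2→Y3→A9→HQ: 7+18+27+18+16 = 86
HQ→G2→K2→A9→Y3→HQ: 7+18+31+20+24 = 100
HQ→G2→A9→Y3→K2→HQ: 7+17+20+5+26 = 75
HQ→G2→A9→K2→Y3→HQ: 7+17+5+27+24 = 80
HQ→K2→Y3→G2→A9→HQ: 9+27+3+17+16 = 72
HQ→K2→Y3→A9→G2→HQ: 9+27+18+19+32 = 105
… (10 more)
The minimum is 55.
One optimal route: HQ → Y3 → G2 → A9 → K2 → HQ.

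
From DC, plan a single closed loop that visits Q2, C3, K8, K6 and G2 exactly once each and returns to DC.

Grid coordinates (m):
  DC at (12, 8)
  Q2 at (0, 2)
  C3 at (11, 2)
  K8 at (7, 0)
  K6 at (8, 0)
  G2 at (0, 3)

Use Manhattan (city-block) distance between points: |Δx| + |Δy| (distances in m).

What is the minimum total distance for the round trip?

There are 60 distinct closed tours to check (reversals are equivalent).
DC → Q2 → C3 → K8 → K6 → G2 → DC: 18+11+6+1+11+17 = 64
DC → Q2 → C3 → K8 → G2 → K6 → DC: 18+11+6+10+11+12 = 68
DC → Q2 → C3 → K6 → K8 → G2 → DC: 18+11+5+1+10+17 = 62
DC → Q2 → C3 → K6 → G2 → K8 → DC: 18+11+5+11+10+13 = 68
DC → Q2 → C3 → G2 → K8 → K6 → DC: 18+11+12+10+1+12 = 64
DC → Q2 → C3 → G2 → K6 → K8 → DC: 18+11+12+11+1+13 = 66
DC → Q2 → K8 → C3 → K6 → G2 → DC: 18+9+6+5+11+17 = 66
DC → Q2 → K8 → C3 → G2 → K6 → DC: 18+9+6+12+11+12 = 68
DC → Q2 → K8 → K6 → C3 → G2 → DC: 18+9+1+5+12+17 = 62
DC → Q2 → K8 → K6 → G2 → C3 → DC: 18+9+1+11+12+7 = 58
DC → Q2 → K8 → G2 → C3 → K6 → DC: 18+9+10+12+5+12 = 66
DC → Q2 → K8 → G2 → K6 → C3 → DC: 18+9+10+11+5+7 = 60
DC → Q2 → K6 → C3 → K8 → G2 → DC: 18+10+5+6+10+17 = 66
DC → Q2 → K6 → C3 → G2 → K8 → DC: 18+10+5+12+10+13 = 68
… (46 more)
DC → C3 → K6 → K8 → Q2 → G2 → DC: 7+5+1+9+1+17 = 40  ← best
The minimum is 40.
One optimal route: DC → C3 → K6 → K8 → Q2 → G2 → DC (or its reverse).

Shortest round trip = 40 m.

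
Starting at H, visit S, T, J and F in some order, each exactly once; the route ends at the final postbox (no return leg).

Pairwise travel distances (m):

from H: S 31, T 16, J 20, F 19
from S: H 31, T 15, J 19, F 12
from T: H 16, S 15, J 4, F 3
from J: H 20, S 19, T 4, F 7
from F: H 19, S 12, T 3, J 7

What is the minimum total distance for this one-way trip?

There are 4! = 24 possible orderings.
H - S - T - J - F: 31+15+4+7 = 57
H - S - T - F - J: 31+15+3+7 = 56
H - S - J - T - F: 31+19+4+3 = 57
H - S - J - F - T: 31+19+7+3 = 60
H - S - F - T - J: 31+12+3+4 = 50
H - S - F - J - T: 31+12+7+4 = 54
H - T - S - J - F: 16+15+19+7 = 57
H - T - S - F - J: 16+15+12+7 = 50
H - T - J - S - F: 16+4+19+12 = 51
H - T - J - F - S: 16+4+7+12 = 39
H - T - F - S - J: 16+3+12+19 = 50
H - T - F - J - S: 16+3+7+19 = 45
H - J - S - T - F: 20+19+15+3 = 57
H - J - S - F - T: 20+19+12+3 = 54
… (10 more)
The minimum is 39.
One shortest path: H → T → J → F → S.

Shortest open route: 39 m.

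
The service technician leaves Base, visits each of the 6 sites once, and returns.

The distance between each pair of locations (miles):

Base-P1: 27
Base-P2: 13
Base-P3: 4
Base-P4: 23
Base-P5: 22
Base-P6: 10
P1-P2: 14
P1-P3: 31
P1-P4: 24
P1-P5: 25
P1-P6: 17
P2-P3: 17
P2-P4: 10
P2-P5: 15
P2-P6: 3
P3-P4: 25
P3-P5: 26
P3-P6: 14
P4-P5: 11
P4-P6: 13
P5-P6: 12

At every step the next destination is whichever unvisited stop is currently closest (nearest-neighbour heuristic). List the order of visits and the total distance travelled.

Total distance 94 miles via the nearest-neighbour route Base → P3 → P6 → P2 → P4 → P5 → P1 → Base.

From Base: distances to unvisited — P3=4, P6=10, P2=13, P5=22, P4=23, P1=27. Nearest is P3 (4).
From P3: distances to unvisited — P6=14, P2=17, P4=25, P5=26, P1=31. Nearest is P6 (14).
From P6: distances to unvisited — P2=3, P5=12, P4=13, P1=17. Nearest is P2 (3).
From P2: distances to unvisited — P4=10, P1=14, P5=15. Nearest is P4 (10).
From P4: distances to unvisited — P5=11, P1=24. Nearest is P5 (11).
From P5: distances to unvisited — P1=25. Nearest is P1 (25).
Return P1→Base: 27.
Total = 4 + 14 + 3 + 10 + 11 + 25 + 27 = 94.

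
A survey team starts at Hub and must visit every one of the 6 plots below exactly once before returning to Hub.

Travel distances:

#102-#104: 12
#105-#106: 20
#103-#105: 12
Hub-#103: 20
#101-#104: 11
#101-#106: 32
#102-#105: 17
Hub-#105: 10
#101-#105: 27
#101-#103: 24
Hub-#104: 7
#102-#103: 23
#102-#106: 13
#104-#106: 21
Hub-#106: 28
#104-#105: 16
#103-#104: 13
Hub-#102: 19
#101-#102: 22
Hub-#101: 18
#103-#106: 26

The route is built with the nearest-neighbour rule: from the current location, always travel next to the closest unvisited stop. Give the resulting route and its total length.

From Hub: distances to unvisited — #104=7, #105=10, #101=18, #102=19, #103=20, #106=28. Nearest is #104 (7).
From #104: distances to unvisited — #101=11, #102=12, #103=13, #105=16, #106=21. Nearest is #101 (11).
From #101: distances to unvisited — #102=22, #103=24, #105=27, #106=32. Nearest is #102 (22).
From #102: distances to unvisited — #106=13, #105=17, #103=23. Nearest is #106 (13).
From #106: distances to unvisited — #105=20, #103=26. Nearest is #105 (20).
From #105: distances to unvisited — #103=12. Nearest is #103 (12).
Return #103→Hub: 20.
Total = 7 + 11 + 22 + 13 + 20 + 12 + 20 = 105.

Nearest-neighbour total = 105; route Hub → #104 → #101 → #102 → #106 → #105 → #103 → Hub.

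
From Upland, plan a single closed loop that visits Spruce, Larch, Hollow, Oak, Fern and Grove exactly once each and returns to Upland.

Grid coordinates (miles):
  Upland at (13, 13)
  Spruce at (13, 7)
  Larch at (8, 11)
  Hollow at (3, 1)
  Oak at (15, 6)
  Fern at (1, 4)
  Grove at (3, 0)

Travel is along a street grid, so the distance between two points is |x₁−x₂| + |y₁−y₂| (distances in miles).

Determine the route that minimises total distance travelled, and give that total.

Minimum total distance: 54 miles.

There are 360 distinct closed tours to check (reversals are equivalent).
Upland-Spruce-Larch-Hollow-Oak-Fern-Grove-Upland: 6+9+15+17+16+6+23 = 92
Upland-Spruce-Larch-Hollow-Oak-Grove-Fern-Upland: 6+9+15+17+18+6+21 = 92
Upland-Spruce-Larch-Hollow-Fern-Oak-Grove-Upland: 6+9+15+5+16+18+23 = 92
Upland-Spruce-Larch-Hollow-Fern-Grove-Oak-Upland: 6+9+15+5+6+18+9 = 68
Upland-Spruce-Larch-Hollow-Grove-Oak-Fern-Upland: 6+9+15+1+18+16+21 = 86
Upland-Spruce-Larch-Hollow-Grove-Fern-Oak-Upland: 6+9+15+1+6+16+9 = 62
Upland-Spruce-Larch-Oak-Hollow-Fern-Grove-Upland: 6+9+12+17+5+6+23 = 78
Upland-Spruce-Larch-Oak-Hollow-Grove-Fern-Upland: 6+9+12+17+1+6+21 = 72
… (352 more)
Upland-Spruce-Oak-Hollow-Grove-Fern-Larch-Upland: 6+3+17+1+6+14+7 = 54  ← best
The minimum is 54.
One optimal route: Upland → Spruce → Oak → Hollow → Grove → Fern → Larch → Upland (or its reverse).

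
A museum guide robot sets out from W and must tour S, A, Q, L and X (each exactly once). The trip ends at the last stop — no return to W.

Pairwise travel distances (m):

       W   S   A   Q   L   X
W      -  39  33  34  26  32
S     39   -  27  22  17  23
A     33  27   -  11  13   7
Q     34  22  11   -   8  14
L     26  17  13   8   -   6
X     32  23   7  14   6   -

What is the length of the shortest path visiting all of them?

Minimum one-way distance = 72 m.

There are 5! = 120 possible orderings.
W - S - A - Q - L - X: 39+27+11+8+6 = 91
W - S - A - Q - X - L: 39+27+11+14+6 = 97
W - S - A - L - Q - X: 39+27+13+8+14 = 101
W - S - A - L - X - Q: 39+27+13+6+14 = 99
W - S - A - X - Q - L: 39+27+7+14+8 = 95
W - S - A - X - L - Q: 39+27+7+6+8 = 87
W - S - Q - A - L - X: 39+22+11+13+6 = 91
W - S - Q - A - X - L: 39+22+11+7+6 = 85
W - S - Q - L - A - X: 39+22+8+13+7 = 89
W - S - Q - L - X - A: 39+22+8+6+7 = 82
W - S - Q - X - A - L: 39+22+14+7+13 = 95
W - S - Q - X - L - A: 39+22+14+6+13 = 94
W - S - L - A - Q - X: 39+17+13+11+14 = 94
W - S - L - A - X - Q: 39+17+13+7+14 = 90
… (106 more)
W - L - X - A - Q - S: 26+6+7+11+22 = 72  ← best
The minimum is 72.
One shortest path: W → L → X → A → Q → S.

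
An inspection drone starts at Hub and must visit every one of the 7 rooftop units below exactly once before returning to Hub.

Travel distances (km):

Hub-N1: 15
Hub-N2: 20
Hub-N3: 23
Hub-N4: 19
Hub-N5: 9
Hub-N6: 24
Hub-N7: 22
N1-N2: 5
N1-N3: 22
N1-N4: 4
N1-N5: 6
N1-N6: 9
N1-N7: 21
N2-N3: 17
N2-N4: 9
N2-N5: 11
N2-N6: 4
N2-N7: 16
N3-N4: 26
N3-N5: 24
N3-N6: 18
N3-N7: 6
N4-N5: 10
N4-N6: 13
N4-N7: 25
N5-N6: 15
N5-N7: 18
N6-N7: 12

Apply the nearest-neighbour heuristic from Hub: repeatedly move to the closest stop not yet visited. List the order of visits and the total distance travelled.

Nearest-neighbour total = 73 km; route Hub → N5 → N1 → N4 → N2 → N6 → N7 → N3 → Hub.

Hub → [N5:9 / N1:15 / N4:19 / N2:20 / N7:22 / N3:23 / N6:24] → N5 (9)
N5 → [N1:6 / N4:10 / N2:11 / N6:15 / N7:18 / N3:24] → N1 (6)
N1 → [N4:4 / N2:5 / N6:9 / N7:21 / N3:22] → N4 (4)
N4 → [N2:9 / N6:13 / N7:25 / N3:26] → N2 (9)
N2 → [N6:4 / N7:16 / N3:17] → N6 (4)
N6 → [N7:12 / N3:18] → N7 (12)
N7 → [N3:6] → N3 (6)
Return N3→Hub: 23.
Total = 9 + 6 + 4 + 9 + 4 + 12 + 6 + 23 = 73.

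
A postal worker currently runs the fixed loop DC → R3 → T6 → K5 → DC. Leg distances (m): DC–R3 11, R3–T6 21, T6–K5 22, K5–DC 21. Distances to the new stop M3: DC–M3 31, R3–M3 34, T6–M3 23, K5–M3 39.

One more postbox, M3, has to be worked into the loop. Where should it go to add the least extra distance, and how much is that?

Adding 36 m by placing M3 on the R3–T6 leg.

Insertion cost between consecutive stops i–j is d(i,M3) + d(M3,j) − d(i,j):
  between DC and R3: 31 + 34 − 11 = 54
  between R3 and T6: 34 + 23 − 21 = 36
  between T6 and K5: 23 + 39 − 22 = 40
  between K5 and DC: 39 + 31 − 21 = 49
Cheapest insertion is between R3 and T6, adding 36.
New total = 75 + 36 = 111.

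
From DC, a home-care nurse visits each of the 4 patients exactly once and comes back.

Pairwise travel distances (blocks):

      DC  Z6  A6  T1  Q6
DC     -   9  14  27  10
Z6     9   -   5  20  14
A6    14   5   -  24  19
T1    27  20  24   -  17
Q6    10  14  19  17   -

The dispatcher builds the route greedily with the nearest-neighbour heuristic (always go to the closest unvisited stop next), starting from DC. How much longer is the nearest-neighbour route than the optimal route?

DC: Z6=9, Q6=10, A6=14, T1=27 ⇒ Z6
Z6: A6=5, Q6=14, T1=20 ⇒ A6
A6: Q6=19, T1=24 ⇒ Q6
Q6: T1=17 ⇒ T1
NN route DC → Z6 → A6 → Q6 → T1 → DC costs 77.
Optimal: DC → Z6 → A6 → T1 → Q6 → DC costs 65 (by enumerating all 12 distinct tours).
Excess = 77 − 65 = 12.

The nearest-neighbour route is 12 blocks longer than optimal.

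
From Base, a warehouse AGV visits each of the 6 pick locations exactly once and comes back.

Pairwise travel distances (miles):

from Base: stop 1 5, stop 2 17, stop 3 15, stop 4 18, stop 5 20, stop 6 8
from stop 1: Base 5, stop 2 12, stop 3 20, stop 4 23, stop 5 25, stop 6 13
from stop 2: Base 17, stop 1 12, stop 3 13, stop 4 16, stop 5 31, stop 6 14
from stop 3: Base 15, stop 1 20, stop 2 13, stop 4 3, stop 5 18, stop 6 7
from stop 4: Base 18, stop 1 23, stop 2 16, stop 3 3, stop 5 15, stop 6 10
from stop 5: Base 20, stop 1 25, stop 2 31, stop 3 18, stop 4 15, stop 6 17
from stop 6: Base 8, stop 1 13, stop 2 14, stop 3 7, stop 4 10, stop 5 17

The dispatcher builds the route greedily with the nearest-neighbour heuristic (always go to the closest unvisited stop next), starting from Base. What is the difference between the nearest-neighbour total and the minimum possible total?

7 miles longer than the optimal tour.

Base: stop 1=5, stop 6=8, stop 3=15, stop 2=17, stop 4=18, stop 5=20 ⇒ stop 1
stop 1: stop 2=12, stop 6=13, stop 3=20, stop 4=23, stop 5=25 ⇒ stop 2
stop 2: stop 3=13, stop 6=14, stop 4=16, stop 5=31 ⇒ stop 3
stop 3: stop 4=3, stop 6=7, stop 5=18 ⇒ stop 4
stop 4: stop 6=10, stop 5=15 ⇒ stop 6
stop 6: stop 5=17 ⇒ stop 5
NN route Base → stop 1 → stop 2 → stop 3 → stop 4 → stop 6 → stop 5 → Base costs 80.
Optimal: Base → stop 1 → stop 2 → stop 3 → stop 4 → stop 5 → stop 6 → Base costs 73 (by enumerating all 360 distinct tours).
Excess = 80 − 73 = 7.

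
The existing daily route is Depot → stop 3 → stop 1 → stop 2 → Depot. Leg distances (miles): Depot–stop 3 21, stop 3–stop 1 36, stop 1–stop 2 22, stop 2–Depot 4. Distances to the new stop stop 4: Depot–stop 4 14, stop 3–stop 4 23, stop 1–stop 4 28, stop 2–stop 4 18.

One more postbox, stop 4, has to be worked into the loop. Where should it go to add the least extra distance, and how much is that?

Insertion cost between consecutive stops i–j is d(i,stop 4) + d(stop 4,j) − d(i,j):
  between Depot and stop 3: 14 + 23 − 21 = 16
  between stop 3 and stop 1: 23 + 28 − 36 = 15
  between stop 1 and stop 2: 28 + 18 − 22 = 24
  between stop 2 and Depot: 18 + 14 − 4 = 28
Cheapest insertion is between stop 3 and stop 1, adding 15.
New total = 83 + 15 = 98.

+15 miles — insert stop 4 between stop 3 and stop 1.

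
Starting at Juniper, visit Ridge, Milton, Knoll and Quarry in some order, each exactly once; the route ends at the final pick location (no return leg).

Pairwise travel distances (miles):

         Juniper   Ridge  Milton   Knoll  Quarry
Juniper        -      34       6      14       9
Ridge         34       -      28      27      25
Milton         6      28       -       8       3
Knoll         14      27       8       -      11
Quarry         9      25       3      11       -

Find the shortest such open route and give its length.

47 miles — the minimum one-way total.

There are 4! = 24 possible orderings.
Juniper→Ridge→Milton→Knoll→Quarry: 34+28+8+11 = 81
Juniper→Ridge→Milton→Quarry→Knoll: 34+28+3+11 = 76
Juniper→Ridge→Knoll→Milton→Quarry: 34+27+8+3 = 72
Juniper→Ridge→Knoll→Quarry→Milton: 34+27+11+3 = 75
Juniper→Ridge→Quarry→Milton→Knoll: 34+25+3+8 = 70
Juniper→Ridge→Quarry→Knoll→Milton: 34+25+11+8 = 78
Juniper→Milton→Ridge→Knoll→Quarry: 6+28+27+11 = 72
Juniper→Milton→Ridge→Quarry→Knoll: 6+28+25+11 = 70
Juniper→Milton→Knoll→Ridge→Quarry: 6+8+27+25 = 66
Juniper→Milton→Knoll→Quarry→Ridge: 6+8+11+25 = 50
Juniper→Milton→Quarry→Ridge→Knoll: 6+3+25+27 = 61
Juniper→Milton→Quarry→Knoll→Ridge: 6+3+11+27 = 47
Juniper→Knoll→Ridge→Milton→Quarry: 14+27+28+3 = 72
Juniper→Knoll→Ridge→Quarry→Milton: 14+27+25+3 = 69
… (10 more)
The minimum is 47.
One shortest path: Juniper → Milton → Quarry → Knoll → Ridge.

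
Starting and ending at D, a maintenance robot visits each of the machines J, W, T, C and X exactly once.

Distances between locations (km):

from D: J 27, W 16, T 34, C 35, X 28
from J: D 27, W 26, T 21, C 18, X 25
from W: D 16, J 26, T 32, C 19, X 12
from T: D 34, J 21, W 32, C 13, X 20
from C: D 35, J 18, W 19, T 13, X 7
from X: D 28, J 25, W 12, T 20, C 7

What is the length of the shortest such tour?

With 5 stops there are 5!/2 = 60 distinct round trips (a route and its reverse cost the same).
D-J-W-T-C-X-D: 27+26+32+13+7+28 = 133
D-J-W-T-X-C-D: 27+26+32+20+7+35 = 147
D-J-W-C-T-X-D: 27+26+19+13+20+28 = 133
D-J-W-C-X-T-D: 27+26+19+7+20+34 = 133
D-J-W-X-T-C-D: 27+26+12+20+13+35 = 133
D-J-W-X-C-T-D: 27+26+12+7+13+34 = 119
D-J-T-W-C-X-D: 27+21+32+19+7+28 = 134
D-J-T-W-X-C-D: 27+21+32+12+7+35 = 134
D-J-T-C-W-X-D: 27+21+13+19+12+28 = 120
D-J-T-C-X-W-D: 27+21+13+7+12+16 = 96
D-J-T-X-W-C-D: 27+21+20+12+19+35 = 134
D-J-T-X-C-W-D: 27+21+20+7+19+16 = 110
D-J-C-W-T-X-D: 27+18+19+32+20+28 = 144
D-J-C-W-X-T-D: 27+18+19+12+20+34 = 130
… (46 more)
The minimum is 96.
One optimal route: D → J → T → C → X → W → D (or its reverse).

Minimum total distance: 96 km.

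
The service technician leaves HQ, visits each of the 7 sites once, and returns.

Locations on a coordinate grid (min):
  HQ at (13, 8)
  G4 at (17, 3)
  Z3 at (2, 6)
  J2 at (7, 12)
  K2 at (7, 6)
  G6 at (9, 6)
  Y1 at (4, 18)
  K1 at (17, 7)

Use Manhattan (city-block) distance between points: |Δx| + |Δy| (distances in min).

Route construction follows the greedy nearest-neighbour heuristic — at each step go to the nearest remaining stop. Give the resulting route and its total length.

From HQ: distances to unvisited — K1=5, G6=6, K2=8, G4=9, J2=10, Z3=13, Y1=19. Nearest is K1 (5).
From K1: distances to unvisited — G4=4, G6=9, K2=11, J2=15, Z3=16, Y1=24. Nearest is G4 (4).
From G4: distances to unvisited — G6=11, K2=13, Z3=18, J2=19, Y1=28. Nearest is G6 (11).
From G6: distances to unvisited — K2=2, Z3=7, J2=8, Y1=17. Nearest is K2 (2).
From K2: distances to unvisited — Z3=5, J2=6, Y1=15. Nearest is Z3 (5).
From Z3: distances to unvisited — J2=11, Y1=14. Nearest is J2 (11).
From J2: distances to unvisited — Y1=9. Nearest is Y1 (9).
Return Y1→HQ: 19.
Total = 5 + 4 + 11 + 2 + 5 + 11 + 9 + 19 = 66.

Total distance 66 min via the nearest-neighbour route HQ → K1 → G4 → G6 → K2 → Z3 → J2 → Y1 → HQ.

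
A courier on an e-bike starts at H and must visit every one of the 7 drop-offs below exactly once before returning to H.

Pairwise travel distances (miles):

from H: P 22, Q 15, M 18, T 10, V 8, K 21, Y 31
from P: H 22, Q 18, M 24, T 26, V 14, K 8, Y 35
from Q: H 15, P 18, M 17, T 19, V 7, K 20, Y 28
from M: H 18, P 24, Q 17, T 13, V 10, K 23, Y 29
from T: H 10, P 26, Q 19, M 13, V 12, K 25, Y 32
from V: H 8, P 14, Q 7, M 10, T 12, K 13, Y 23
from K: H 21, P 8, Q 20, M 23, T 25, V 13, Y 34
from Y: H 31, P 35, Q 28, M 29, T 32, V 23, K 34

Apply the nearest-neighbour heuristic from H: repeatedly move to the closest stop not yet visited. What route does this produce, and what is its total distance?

At H the remaining stops are V 8, T 10, Q 15, M 18, K 21, P 22, Y 31; go to V.
At V the remaining stops are Q 7, M 10, T 12, K 13, P 14, Y 23; go to Q.
At Q the remaining stops are M 17, P 18, T 19, K 20, Y 28; go to M.
At M the remaining stops are T 13, K 23, P 24, Y 29; go to T.
At T the remaining stops are K 25, P 26, Y 32; go to K.
At K the remaining stops are P 8, Y 34; go to P.
At P the remaining stops are Y 35; go to Y.
Return Y→H: 31.
Total = 8 + 7 + 17 + 13 + 25 + 8 + 35 + 31 = 144.

Nearest-neighbour total = 144 miles; route H → V → Q → M → T → K → P → Y → H.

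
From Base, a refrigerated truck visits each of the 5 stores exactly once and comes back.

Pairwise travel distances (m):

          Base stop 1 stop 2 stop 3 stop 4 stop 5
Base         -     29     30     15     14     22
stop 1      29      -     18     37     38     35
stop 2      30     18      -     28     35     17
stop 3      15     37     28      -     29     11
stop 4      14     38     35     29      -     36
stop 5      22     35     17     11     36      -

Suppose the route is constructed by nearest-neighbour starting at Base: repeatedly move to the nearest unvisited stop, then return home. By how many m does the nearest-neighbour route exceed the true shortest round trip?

5 m longer than the optimal tour.

From Base: stop 4=14, stop 3=15, stop 5=22, stop 1=29, stop 2=30 → choose stop 4 (14).
From stop 4: stop 3=29, stop 2=35, stop 5=36, stop 1=38 → choose stop 3 (29).
From stop 3: stop 5=11, stop 2=28, stop 1=37 → choose stop 5 (11).
From stop 5: stop 2=17, stop 1=35 → choose stop 2 (17).
From stop 2: stop 1=18 → choose stop 1 (18).
NN route Base → stop 4 → stop 3 → stop 5 → stop 2 → stop 1 → Base costs 118.
Optimal: Base → stop 3 → stop 5 → stop 2 → stop 1 → stop 4 → Base costs 113 (by enumerating all 60 distinct tours).
Excess = 118 − 113 = 5.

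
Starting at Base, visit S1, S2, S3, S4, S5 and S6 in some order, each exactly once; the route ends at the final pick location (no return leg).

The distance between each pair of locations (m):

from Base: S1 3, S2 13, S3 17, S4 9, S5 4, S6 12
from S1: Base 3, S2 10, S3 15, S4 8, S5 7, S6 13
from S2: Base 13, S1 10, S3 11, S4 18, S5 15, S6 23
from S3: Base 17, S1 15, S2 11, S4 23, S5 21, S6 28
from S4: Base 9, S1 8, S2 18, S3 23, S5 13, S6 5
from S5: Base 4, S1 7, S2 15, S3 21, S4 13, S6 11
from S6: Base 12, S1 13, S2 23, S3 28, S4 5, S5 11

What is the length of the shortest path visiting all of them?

There are 6! = 720 possible orderings.
Base → S1 → S2 → S3 → S4 → S5 → S6: 3+10+11+23+13+11 = 71
Base → S1 → S2 → S3 → S4 → S6 → S5: 3+10+11+23+5+11 = 63
Base → S1 → S2 → S3 → S5 → S4 → S6: 3+10+11+21+13+5 = 63
Base → S1 → S2 → S3 → S5 → S6 → S4: 3+10+11+21+11+5 = 61
Base → S1 → S2 → S3 → S6 → S4 → S5: 3+10+11+28+5+13 = 70
Base → S1 → S2 → S3 → S6 → S5 → S4: 3+10+11+28+11+13 = 76
Base → S1 → S2 → S4 → S3 → S5 → S6: 3+10+18+23+21+11 = 86
Base → S1 → S2 → S4 → S3 → S6 → S5: 3+10+18+23+28+11 = 93
… (712 more)
Base → S5 → S6 → S4 → S1 → S2 → S3: 4+11+5+8+10+11 = 49  ← best
The minimum is 49.
One shortest path: Base → S5 → S6 → S4 → S1 → S2 → S3.

Shortest open route: 49 m.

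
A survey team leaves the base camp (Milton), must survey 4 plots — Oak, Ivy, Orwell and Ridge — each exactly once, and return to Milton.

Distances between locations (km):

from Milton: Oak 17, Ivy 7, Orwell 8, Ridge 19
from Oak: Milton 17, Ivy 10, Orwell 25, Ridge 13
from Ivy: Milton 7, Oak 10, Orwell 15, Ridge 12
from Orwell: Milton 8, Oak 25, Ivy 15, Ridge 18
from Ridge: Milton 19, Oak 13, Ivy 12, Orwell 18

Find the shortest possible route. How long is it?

With 4 stops there are 4!/2 = 12 distinct round trips (a route and its reverse cost the same).
Milton - Oak - Ivy - Orwell - Ridge - Milton: 17+10+15+18+19 = 79
Milton - Oak - Ivy - Ridge - Orwell - Milton: 17+10+12+18+8 = 65
Milton - Oak - Orwell - Ivy - Ridge - Milton: 17+25+15+12+19 = 88
Milton - Oak - Orwell - Ridge - Ivy - Milton: 17+25+18+12+7 = 79
Milton - Oak - Ridge - Ivy - Orwell - Milton: 17+13+12+15+8 = 65
Milton - Oak - Ridge - Orwell - Ivy - Milton: 17+13+18+15+7 = 70
Milton - Ivy - Oak - Orwell - Ridge - Milton: 7+10+25+18+19 = 79
Milton - Ivy - Oak - Ridge - Orwell - Milton: 7+10+13+18+8 = 56
Milton - Ivy - Orwell - Oak - Ridge - Milton: 7+15+25+13+19 = 79
Milton - Ivy - Ridge - Oak - Orwell - Milton: 7+12+13+25+8 = 65
Milton - Orwell - Oak - Ivy - Ridge - Milton: 8+25+10+12+19 = 74
Milton - Orwell - Ivy - Oak - Ridge - Milton: 8+15+10+13+19 = 65
The minimum is 56.
One optimal route: Milton → Ivy → Oak → Ridge → Orwell → Milton (or its reverse).

Minimum total distance: 56 km.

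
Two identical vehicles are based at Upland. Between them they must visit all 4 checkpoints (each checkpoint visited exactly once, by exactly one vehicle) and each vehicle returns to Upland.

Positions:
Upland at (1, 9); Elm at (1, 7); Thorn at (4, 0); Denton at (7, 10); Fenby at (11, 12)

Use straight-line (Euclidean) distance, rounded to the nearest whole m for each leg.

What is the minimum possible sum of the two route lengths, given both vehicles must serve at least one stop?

Try each way of splitting the stops between the two vehicles (each non-empty) and, for each split, find the best tour for each vehicle:
  {Elm} + {Thorn, Denton, Fenby}: 4 + 33 = 37
  {Thorn} + {Elm, Denton, Fenby}: 18 + 23 = 41
  {Elm, Thorn} + {Denton, Fenby}: 19 + 20 = 39
  {Denton} + {Elm, Thorn, Fenby}: 12 + 34 = 46
  {Elm, Denton} + {Thorn, Fenby}: 15 + 33 = 48
  {Thorn, Denton} + {Elm, Fenby}: 25 + 23 = 48
  … (7 splits in total)
Best: vehicle 1 Upland → Elm → Upland = 4; vehicle 2 Upland → Thorn → Denton → Fenby → Upland = 33; combined 37.

37 m — the smallest possible combined total.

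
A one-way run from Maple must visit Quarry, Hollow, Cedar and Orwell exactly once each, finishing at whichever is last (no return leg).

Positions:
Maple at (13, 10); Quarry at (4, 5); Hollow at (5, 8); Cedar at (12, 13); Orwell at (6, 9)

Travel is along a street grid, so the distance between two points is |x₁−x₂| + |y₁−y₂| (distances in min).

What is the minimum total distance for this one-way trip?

20 min — the minimum one-way total.

There are 4! = 24 possible orderings.
Maple → Quarry → Hollow → Cedar → Orwell: 14+4+12+10 = 40
Maple → Quarry → Hollow → Orwell → Cedar: 14+4+2+10 = 30
Maple → Quarry → Cedar → Hollow → Orwell: 14+16+12+2 = 44
Maple → Quarry → Cedar → Orwell → Hollow: 14+16+10+2 = 42
Maple → Quarry → Orwell → Hollow → Cedar: 14+6+2+12 = 34
Maple → Quarry → Orwell → Cedar → Hollow: 14+6+10+12 = 42
Maple → Hollow → Quarry → Cedar → Orwell: 10+4+16+10 = 40
Maple → Hollow → Quarry → Orwell → Cedar: 10+4+6+10 = 30
Maple → Hollow → Cedar → Quarry → Orwell: 10+12+16+6 = 44
Maple → Hollow → Cedar → Orwell → Quarry: 10+12+10+6 = 38
Maple → Hollow → Orwell → Quarry → Cedar: 10+2+6+16 = 34
Maple → Hollow → Orwell → Cedar → Quarry: 10+2+10+16 = 38
Maple → Cedar → Quarry → Hollow → Orwell: 4+16+4+2 = 26
Maple → Cedar → Quarry → Orwell → Hollow: 4+16+6+2 = 28
… (10 more)
Maple → Cedar → Orwell → Hollow → Quarry: 4+10+2+4 = 20  ← best
The minimum is 20.
One shortest path: Maple → Cedar → Orwell → Hollow → Quarry.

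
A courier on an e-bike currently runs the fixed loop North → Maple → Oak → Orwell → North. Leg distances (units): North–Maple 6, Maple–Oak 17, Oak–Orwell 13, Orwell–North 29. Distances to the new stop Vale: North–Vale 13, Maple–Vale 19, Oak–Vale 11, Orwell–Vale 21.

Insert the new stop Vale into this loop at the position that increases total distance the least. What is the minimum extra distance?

+5 — insert Vale between Orwell and North.

Insertion cost between consecutive stops i–j is d(i,Vale) + d(Vale,j) − d(i,j):
  between North and Maple: 13 + 19 − 6 = 26
  between Maple and Oak: 19 + 11 − 17 = 13
  between Oak and Orwell: 11 + 21 − 13 = 19
  between Orwell and North: 21 + 13 − 29 = 5
Cheapest insertion is between Orwell and North, adding 5.
New total = 65 + 5 = 70.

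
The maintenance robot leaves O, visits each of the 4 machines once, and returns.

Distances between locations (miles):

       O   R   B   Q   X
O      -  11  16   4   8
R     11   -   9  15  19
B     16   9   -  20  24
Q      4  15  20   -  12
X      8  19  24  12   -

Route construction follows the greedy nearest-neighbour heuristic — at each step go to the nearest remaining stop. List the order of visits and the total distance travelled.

60 miles along O → Q → X → R → B → O.

O → [Q:4 / X:8 / R:11 / B:16] → Q (4)
Q → [X:12 / R:15 / B:20] → X (12)
X → [R:19 / B:24] → R (19)
R → [B:9] → B (9)
Return B→O: 16.
Total = 4 + 12 + 19 + 9 + 16 = 60.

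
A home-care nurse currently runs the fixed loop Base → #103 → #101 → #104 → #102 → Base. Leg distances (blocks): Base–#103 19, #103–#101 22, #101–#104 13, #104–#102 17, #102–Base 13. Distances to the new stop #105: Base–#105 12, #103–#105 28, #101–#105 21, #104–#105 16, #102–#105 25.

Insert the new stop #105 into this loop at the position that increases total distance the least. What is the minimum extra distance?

+21 blocks — insert #105 between Base and #103.

Insertion cost between consecutive stops i–j is d(i,#105) + d(#105,j) − d(i,j):
  between Base and #103: 12 + 28 − 19 = 21
  between #103 and #101: 28 + 21 − 22 = 27
  between #101 and #104: 21 + 16 − 13 = 24
  between #104 and #102: 16 + 25 − 17 = 24
  between #102 and Base: 25 + 12 − 13 = 24
Cheapest insertion is between Base and #103, adding 21.
New total = 84 + 21 = 105.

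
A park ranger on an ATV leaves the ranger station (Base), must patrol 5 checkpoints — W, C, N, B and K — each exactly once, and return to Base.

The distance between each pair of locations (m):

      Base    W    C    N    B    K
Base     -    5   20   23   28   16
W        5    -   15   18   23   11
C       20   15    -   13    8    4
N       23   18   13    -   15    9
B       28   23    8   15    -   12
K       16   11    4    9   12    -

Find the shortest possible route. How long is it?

With 5 stops there are 5!/2 = 60 distinct round trips (a route and its reverse cost the same).
Base-W-C-N-B-K-Base: 5+15+13+15+12+16 = 76
Base-W-C-N-K-B-Base: 5+15+13+9+12+28 = 82
Base-W-C-B-N-K-Base: 5+15+8+15+9+16 = 68
Base-W-C-B-K-N-Base: 5+15+8+12+9+23 = 72
Base-W-C-K-N-B-Base: 5+15+4+9+15+28 = 76
Base-W-C-K-B-N-Base: 5+15+4+12+15+23 = 74
Base-W-N-C-B-K-Base: 5+18+13+8+12+16 = 72
Base-W-N-C-K-B-Base: 5+18+13+4+12+28 = 80
Base-W-N-B-C-K-Base: 5+18+15+8+4+16 = 66
Base-W-N-B-K-C-Base: 5+18+15+12+4+20 = 74
Base-W-N-K-C-B-Base: 5+18+9+4+8+28 = 72
Base-W-N-K-B-C-Base: 5+18+9+12+8+20 = 72
Base-W-B-C-N-K-Base: 5+23+8+13+9+16 = 74
Base-W-B-C-K-N-Base: 5+23+8+4+9+23 = 72
… (46 more)
The minimum is 66.
One optimal route: Base → W → N → B → C → K → Base (or its reverse).

Shortest round trip = 66 m.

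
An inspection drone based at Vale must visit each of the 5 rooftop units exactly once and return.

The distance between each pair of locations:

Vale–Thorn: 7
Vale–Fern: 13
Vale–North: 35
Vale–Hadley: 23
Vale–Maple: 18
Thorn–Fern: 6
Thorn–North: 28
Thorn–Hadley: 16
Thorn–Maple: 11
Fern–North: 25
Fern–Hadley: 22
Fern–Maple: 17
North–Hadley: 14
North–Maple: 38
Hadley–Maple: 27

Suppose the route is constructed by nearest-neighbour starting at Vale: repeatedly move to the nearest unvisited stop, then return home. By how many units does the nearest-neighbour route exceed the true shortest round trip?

Vale: Thorn=7, Fern=13, Maple=18, Hadley=23, North=35 ⇒ Thorn
Thorn: Fern=6, Maple=11, Hadley=16, North=28 ⇒ Fern
Fern: Maple=17, Hadley=22, North=25 ⇒ Maple
Maple: Hadley=27, North=38 ⇒ Hadley
Hadley: North=14 ⇒ North
NN route Vale → Thorn → Fern → Maple → Hadley → North → Vale costs 106.
Optimal: Vale → Thorn → Fern → North → Hadley → Maple → Vale costs 97 (by enumerating all 60 distinct tours).
Excess = 106 − 97 = 9.

The nearest-neighbour route is 9 longer than optimal.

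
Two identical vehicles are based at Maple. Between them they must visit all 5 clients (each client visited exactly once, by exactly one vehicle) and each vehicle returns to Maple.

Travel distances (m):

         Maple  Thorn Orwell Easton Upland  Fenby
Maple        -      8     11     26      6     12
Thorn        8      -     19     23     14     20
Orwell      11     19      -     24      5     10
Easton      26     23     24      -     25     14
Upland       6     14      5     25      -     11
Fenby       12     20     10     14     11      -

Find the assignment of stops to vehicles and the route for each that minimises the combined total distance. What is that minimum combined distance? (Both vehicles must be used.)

Minimum combined distance: 77 m.

Try each way of splitting the stops between the two vehicles (each non-empty) and, for each split, find the best tour for each vehicle:
  {Thorn} + {Orwell, Easton, Upland, Fenby}: 16 + 61 = 77
  {Orwell} + {Thorn, Easton, Upland, Fenby}: 22 + 62 = 84
  {Thorn, Orwell} + {Easton, Upland, Fenby}: 38 + 57 = 95
  {Easton} + {Thorn, Orwell, Upland, Fenby}: 52 + 49 = 101
  {Thorn, Easton} + {Orwell, Upland, Fenby}: 57 + 33 = 90
  {Orwell, Easton} + {Thorn, Upland, Fenby}: 61 + 45 = 106
  … (15 splits in total)
Best: vehicle 1 Maple → Thorn → Maple = 16; vehicle 2 Maple → Easton → Fenby → Orwell → Upland → Maple = 61; combined 77.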